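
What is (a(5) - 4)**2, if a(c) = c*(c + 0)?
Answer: 441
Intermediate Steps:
a(c) = c**2 (a(c) = c*c = c**2)
(a(5) - 4)**2 = (5**2 - 4)**2 = (25 - 4)**2 = 21**2 = 441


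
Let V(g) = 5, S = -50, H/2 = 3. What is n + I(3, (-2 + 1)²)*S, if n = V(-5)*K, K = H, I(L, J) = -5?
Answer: 280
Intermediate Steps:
H = 6 (H = 2*3 = 6)
K = 6
n = 30 (n = 5*6 = 30)
n + I(3, (-2 + 1)²)*S = 30 - 5*(-50) = 30 + 250 = 280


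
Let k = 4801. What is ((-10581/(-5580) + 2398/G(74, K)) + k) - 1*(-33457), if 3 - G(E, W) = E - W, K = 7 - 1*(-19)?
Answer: 213192869/5580 ≈ 38207.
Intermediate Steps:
K = 26 (K = 7 + 19 = 26)
G(E, W) = 3 + W - E (G(E, W) = 3 - (E - W) = 3 + (W - E) = 3 + W - E)
((-10581/(-5580) + 2398/G(74, K)) + k) - 1*(-33457) = ((-10581/(-5580) + 2398/(3 + 26 - 1*74)) + 4801) - 1*(-33457) = ((-10581*(-1/5580) + 2398/(3 + 26 - 74)) + 4801) + 33457 = ((3527/1860 + 2398/(-45)) + 4801) + 33457 = ((3527/1860 + 2398*(-1/45)) + 4801) + 33457 = ((3527/1860 - 2398/45) + 4801) + 33457 = (-286771/5580 + 4801) + 33457 = 26502809/5580 + 33457 = 213192869/5580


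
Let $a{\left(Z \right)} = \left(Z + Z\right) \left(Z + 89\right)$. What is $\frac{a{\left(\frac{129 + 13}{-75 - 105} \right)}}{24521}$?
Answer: $- \frac{563669}{99310050} \approx -0.0056759$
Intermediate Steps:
$a{\left(Z \right)} = 2 Z \left(89 + Z\right)$
$\frac{a{\left(\frac{129 + 13}{-75 - 105} \right)}}{24521} = \frac{2 \frac{129 + 13}{-75 - 105} \left(89 + \frac{129 + 13}{-75 - 105}\right)}{24521} = 2 \frac{142}{-180} \left(89 + \frac{142}{-180}\right) \frac{1}{24521} = 2 \cdot 142 \left(- \frac{1}{180}\right) \left(89 + 142 \left(- \frac{1}{180}\right)\right) \frac{1}{24521} = 2 \left(- \frac{71}{90}\right) \left(89 - \frac{71}{90}\right) \frac{1}{24521} = 2 \left(- \frac{71}{90}\right) \frac{7939}{90} \cdot \frac{1}{24521} = \left(- \frac{563669}{4050}\right) \frac{1}{24521} = - \frac{563669}{99310050}$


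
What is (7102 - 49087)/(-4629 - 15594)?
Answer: 1555/749 ≈ 2.0761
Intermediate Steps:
(7102 - 49087)/(-4629 - 15594) = -41985/(-20223) = -41985*(-1/20223) = 1555/749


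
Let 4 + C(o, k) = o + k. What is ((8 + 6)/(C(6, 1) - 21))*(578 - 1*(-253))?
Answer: -1939/3 ≈ -646.33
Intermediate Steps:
C(o, k) = -4 + k + o (C(o, k) = -4 + (o + k) = -4 + (k + o) = -4 + k + o)
((8 + 6)/(C(6, 1) - 21))*(578 - 1*(-253)) = ((8 + 6)/((-4 + 1 + 6) - 21))*(578 - 1*(-253)) = (14/(3 - 21))*(578 + 253) = (14/(-18))*831 = (14*(-1/18))*831 = -7/9*831 = -1939/3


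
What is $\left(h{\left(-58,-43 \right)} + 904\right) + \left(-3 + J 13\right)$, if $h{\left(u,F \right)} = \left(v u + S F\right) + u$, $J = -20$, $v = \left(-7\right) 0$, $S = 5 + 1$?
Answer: $325$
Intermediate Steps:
$S = 6$
$v = 0$
$h{\left(u,F \right)} = u + 6 F$ ($h{\left(u,F \right)} = \left(0 u + 6 F\right) + u = \left(0 + 6 F\right) + u = 6 F + u = u + 6 F$)
$\left(h{\left(-58,-43 \right)} + 904\right) + \left(-3 + J 13\right) = \left(\left(-58 + 6 \left(-43\right)\right) + 904\right) - 263 = \left(\left(-58 - 258\right) + 904\right) - 263 = \left(-316 + 904\right) - 263 = 588 - 263 = 325$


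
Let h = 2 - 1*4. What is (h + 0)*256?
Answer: -512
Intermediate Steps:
h = -2 (h = 2 - 4 = -2)
(h + 0)*256 = (-2 + 0)*256 = -2*256 = -512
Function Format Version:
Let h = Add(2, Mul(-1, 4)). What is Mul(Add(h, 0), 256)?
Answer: -512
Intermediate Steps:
h = -2 (h = Add(2, -4) = -2)
Mul(Add(h, 0), 256) = Mul(Add(-2, 0), 256) = Mul(-2, 256) = -512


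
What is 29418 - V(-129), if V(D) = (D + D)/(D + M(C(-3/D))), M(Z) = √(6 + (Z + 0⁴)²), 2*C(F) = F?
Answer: 3619122725190/123032459 - 22188*√44377/123032459 ≈ 29416.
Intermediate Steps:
C(F) = F/2
M(Z) = √(6 + Z²) (M(Z) = √(6 + (Z + 0)²) = √(6 + Z²))
V(D) = 2*D/(D + √(6 + 9/(4*D²))) (V(D) = (D + D)/(D + √(6 + ((-3/D)/2)²)) = (2*D)/(D + √(6 + (-3/(2*D))²)) = (2*D)/(D + √(6 + 9/(4*D²))) = 2*D/(D + √(6 + 9/(4*D²))))
29418 - V(-129) = 29418 - 4*(-129)/(2*(-129) + √3*√(8 + 3/(-129)²)) = 29418 - 4*(-129)/(-258 + √3*√(8 + 3*(1/16641))) = 29418 - 4*(-129)/(-258 + √3*√(8 + 1/5547)) = 29418 - 4*(-129)/(-258 + √3*√(44377/5547)) = 29418 - 4*(-129)/(-258 + √3*(√133131/129)) = 29418 - 4*(-129)/(-258 + √44377/43) = 29418 - (-516)/(-258 + √44377/43) = 29418 + 516/(-258 + √44377/43)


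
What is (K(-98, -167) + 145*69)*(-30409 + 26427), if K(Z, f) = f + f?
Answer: -38509922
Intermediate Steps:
K(Z, f) = 2*f
(K(-98, -167) + 145*69)*(-30409 + 26427) = (2*(-167) + 145*69)*(-30409 + 26427) = (-334 + 10005)*(-3982) = 9671*(-3982) = -38509922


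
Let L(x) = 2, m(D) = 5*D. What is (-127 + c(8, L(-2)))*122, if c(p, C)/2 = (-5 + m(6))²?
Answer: 137006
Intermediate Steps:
c(p, C) = 1250 (c(p, C) = 2*(-5 + 5*6)² = 2*(-5 + 30)² = 2*25² = 2*625 = 1250)
(-127 + c(8, L(-2)))*122 = (-127 + 1250)*122 = 1123*122 = 137006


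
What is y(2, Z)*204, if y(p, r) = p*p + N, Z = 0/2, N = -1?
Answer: 612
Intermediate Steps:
Z = 0 (Z = 0*(1/2) = 0)
y(p, r) = -1 + p**2 (y(p, r) = p*p - 1 = p**2 - 1 = -1 + p**2)
y(2, Z)*204 = (-1 + 2**2)*204 = (-1 + 4)*204 = 3*204 = 612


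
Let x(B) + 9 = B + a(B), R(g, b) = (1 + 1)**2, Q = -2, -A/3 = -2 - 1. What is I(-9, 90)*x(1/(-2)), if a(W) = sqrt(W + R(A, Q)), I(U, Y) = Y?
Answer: -855 + 45*sqrt(14) ≈ -686.63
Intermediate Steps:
A = 9 (A = -3*(-2 - 1) = -3*(-3) = 9)
R(g, b) = 4 (R(g, b) = 2**2 = 4)
a(W) = sqrt(4 + W) (a(W) = sqrt(W + 4) = sqrt(4 + W))
x(B) = -9 + B + sqrt(4 + B) (x(B) = -9 + (B + sqrt(4 + B)) = -9 + B + sqrt(4 + B))
I(-9, 90)*x(1/(-2)) = 90*(-9 + 1/(-2) + sqrt(4 + 1/(-2))) = 90*(-9 - 1/2 + sqrt(4 - 1/2)) = 90*(-9 - 1/2 + sqrt(7/2)) = 90*(-9 - 1/2 + sqrt(14)/2) = 90*(-19/2 + sqrt(14)/2) = -855 + 45*sqrt(14)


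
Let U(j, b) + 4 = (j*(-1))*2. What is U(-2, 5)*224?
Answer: 0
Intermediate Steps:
U(j, b) = -4 - 2*j (U(j, b) = -4 + (j*(-1))*2 = -4 - j*2 = -4 - 2*j)
U(-2, 5)*224 = (-4 - 2*(-2))*224 = (-4 + 4)*224 = 0*224 = 0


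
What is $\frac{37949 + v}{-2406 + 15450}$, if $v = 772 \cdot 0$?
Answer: $\frac{37949}{13044} \approx 2.9093$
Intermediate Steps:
$v = 0$
$\frac{37949 + v}{-2406 + 15450} = \frac{37949 + 0}{-2406 + 15450} = \frac{37949}{13044}$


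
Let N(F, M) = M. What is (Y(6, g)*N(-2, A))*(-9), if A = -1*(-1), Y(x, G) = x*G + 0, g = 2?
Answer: -108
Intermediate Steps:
Y(x, G) = G*x (Y(x, G) = G*x + 0 = G*x)
A = 1
(Y(6, g)*N(-2, A))*(-9) = ((2*6)*1)*(-9) = (12*1)*(-9) = 12*(-9) = -108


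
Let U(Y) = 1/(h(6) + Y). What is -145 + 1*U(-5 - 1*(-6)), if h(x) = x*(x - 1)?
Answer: -4494/31 ≈ -144.97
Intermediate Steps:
h(x) = x*(-1 + x)
U(Y) = 1/(30 + Y) (U(Y) = 1/(6*(-1 + 6) + Y) = 1/(6*5 + Y) = 1/(30 + Y))
-145 + 1*U(-5 - 1*(-6)) = -145 + 1/(30 + (-5 - 1*(-6))) = -145 + 1/(30 + (-5 + 6)) = -145 + 1/(30 + 1) = -145 + 1/31 = -4494/31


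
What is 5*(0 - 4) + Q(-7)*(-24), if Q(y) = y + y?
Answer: 316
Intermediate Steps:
Q(y) = 2*y
5*(0 - 4) + Q(-7)*(-24) = 5*(0 - 4) + (2*(-7))*(-24) = 5*(-4) - 14*(-24) = -20 + 336 = 316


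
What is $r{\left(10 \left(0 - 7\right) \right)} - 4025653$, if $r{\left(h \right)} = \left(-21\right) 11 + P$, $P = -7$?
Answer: $-4025891$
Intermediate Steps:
$r{\left(h \right)} = -238$ ($r{\left(h \right)} = \left(-21\right) 11 - 7 = -231 - 7 = -238$)
$r{\left(10 \left(0 - 7\right) \right)} - 4025653 = -238 - 4025653 = -4025891$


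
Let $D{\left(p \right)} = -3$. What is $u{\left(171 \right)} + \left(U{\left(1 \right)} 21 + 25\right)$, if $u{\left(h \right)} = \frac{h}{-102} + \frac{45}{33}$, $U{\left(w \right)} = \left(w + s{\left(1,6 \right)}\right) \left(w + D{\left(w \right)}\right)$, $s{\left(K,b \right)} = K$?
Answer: $- \frac{22183}{374} \approx -59.313$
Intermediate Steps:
$U{\left(w \right)} = \left(1 + w\right) \left(-3 + w\right)$ ($U{\left(w \right)} = \left(w + 1\right) \left(w - 3\right) = \left(1 + w\right) \left(-3 + w\right)$)
$u{\left(h \right)} = \frac{15}{11} - \frac{h}{102}$ ($u{\left(h \right)} = h \left(- \frac{1}{102}\right) + 45 \cdot \frac{1}{33} = - \frac{h}{102} + \frac{15}{11} = \frac{15}{11} - \frac{h}{102}$)
$u{\left(171 \right)} + \left(U{\left(1 \right)} 21 + 25\right) = \left(\frac{15}{11} - \frac{57}{34}\right) + \left(\left(-3 + 1^{2} - 2\right) 21 + 25\right) = \left(\frac{15}{11} - \frac{57}{34}\right) + \left(\left(-3 + 1 - 2\right) 21 + 25\right) = - \frac{117}{374} + \left(\left(-4\right) 21 + 25\right) = - \frac{117}{374} + \left(-84 + 25\right) = - \frac{117}{374} - 59 = - \frac{22183}{374}$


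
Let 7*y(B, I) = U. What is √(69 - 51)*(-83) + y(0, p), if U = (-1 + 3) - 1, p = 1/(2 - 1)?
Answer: ⅐ - 249*√2 ≈ -352.00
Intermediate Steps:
p = 1 (p = 1/1 = 1)
U = 1 (U = 2 - 1 = 1)
y(B, I) = ⅐ (y(B, I) = (⅐)*1 = ⅐)
√(69 - 51)*(-83) + y(0, p) = √(69 - 51)*(-83) + ⅐ = √18*(-83) + ⅐ = (3*√2)*(-83) + ⅐ = -249*√2 + ⅐ = ⅐ - 249*√2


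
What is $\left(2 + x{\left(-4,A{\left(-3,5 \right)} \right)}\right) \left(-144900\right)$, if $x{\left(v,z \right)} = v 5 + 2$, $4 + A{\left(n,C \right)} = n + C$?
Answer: $2318400$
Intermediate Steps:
$A{\left(n,C \right)} = -4 + C + n$ ($A{\left(n,C \right)} = -4 + \left(n + C\right) = -4 + \left(C + n\right) = -4 + C + n$)
$x{\left(v,z \right)} = 2 + 5 v$ ($x{\left(v,z \right)} = 5 v + 2 = 2 + 5 v$)
$\left(2 + x{\left(-4,A{\left(-3,5 \right)} \right)}\right) \left(-144900\right) = \left(2 + \left(2 + 5 \left(-4\right)\right)\right) \left(-144900\right) = \left(2 + \left(2 - 20\right)\right) \left(-144900\right) = \left(2 - 18\right) \left(-144900\right) = \left(-16\right) \left(-144900\right) = 2318400$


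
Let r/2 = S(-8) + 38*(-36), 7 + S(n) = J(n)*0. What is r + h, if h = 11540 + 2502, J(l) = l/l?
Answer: 11292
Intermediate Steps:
J(l) = 1
h = 14042
S(n) = -7 (S(n) = -7 + 1*0 = -7 + 0 = -7)
r = -2750 (r = 2*(-7 + 38*(-36)) = 2*(-7 - 1368) = 2*(-1375) = -2750)
r + h = -2750 + 14042 = 11292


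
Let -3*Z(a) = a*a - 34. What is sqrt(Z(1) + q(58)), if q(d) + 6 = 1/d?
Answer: sqrt(16878)/58 ≈ 2.2399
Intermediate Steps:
q(d) = -6 + 1/d
Z(a) = 34/3 - a**2/3 (Z(a) = -(a*a - 34)/3 = -(a**2 - 34)/3 = -(-34 + a**2)/3 = 34/3 - a**2/3)
sqrt(Z(1) + q(58)) = sqrt((34/3 - 1/3*1**2) + (-6 + 1/58)) = sqrt((34/3 - 1/3*1) + (-6 + 1/58)) = sqrt((34/3 - 1/3) - 347/58) = sqrt(11 - 347/58) = sqrt(291/58) = sqrt(16878)/58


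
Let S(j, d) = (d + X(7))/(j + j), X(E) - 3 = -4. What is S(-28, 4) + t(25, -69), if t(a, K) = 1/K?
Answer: -263/3864 ≈ -0.068064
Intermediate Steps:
X(E) = -1 (X(E) = 3 - 4 = -1)
S(j, d) = (-1 + d)/(2*j) (S(j, d) = (d - 1)/(j + j) = (-1 + d)/((2*j)) = (-1 + d)*(1/(2*j)) = (-1 + d)/(2*j))
S(-28, 4) + t(25, -69) = (1/2)*(-1 + 4)/(-28) + 1/(-69) = (1/2)*(-1/28)*3 - 1/69 = -3/56 - 1/69 = -263/3864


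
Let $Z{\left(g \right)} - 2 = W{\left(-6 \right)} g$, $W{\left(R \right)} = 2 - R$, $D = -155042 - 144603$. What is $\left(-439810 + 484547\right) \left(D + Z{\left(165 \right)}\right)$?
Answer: $-13346076051$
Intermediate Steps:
$D = -299645$ ($D = -155042 - 144603 = -299645$)
$Z{\left(g \right)} = 2 + 8 g$ ($Z{\left(g \right)} = 2 + \left(2 - -6\right) g = 2 + \left(2 + 6\right) g = 2 + 8 g$)
$\left(-439810 + 484547\right) \left(D + Z{\left(165 \right)}\right) = \left(-439810 + 484547\right) \left(-299645 + \left(2 + 8 \cdot 165\right)\right) = 44737 \left(-299645 + \left(2 + 1320\right)\right) = 44737 \left(-299645 + 1322\right) = 44737 \left(-298323\right) = -13346076051$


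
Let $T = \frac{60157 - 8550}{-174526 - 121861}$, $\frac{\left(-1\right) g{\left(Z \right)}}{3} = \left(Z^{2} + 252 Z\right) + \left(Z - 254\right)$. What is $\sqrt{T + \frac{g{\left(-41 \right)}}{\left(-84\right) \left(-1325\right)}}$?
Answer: $\frac{\sqrt{1653564044751346}}{157085110} \approx 0.25887$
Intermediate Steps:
$g{\left(Z \right)} = 762 - 759 Z - 3 Z^{2}$ ($g{\left(Z \right)} = - 3 \left(\left(Z^{2} + 252 Z\right) + \left(Z - 254\right)\right) = - 3 \left(\left(Z^{2} + 252 Z\right) + \left(-254 + Z\right)\right) = - 3 \left(-254 + Z^{2} + 253 Z\right) = 762 - 759 Z - 3 Z^{2}$)
$T = - \frac{51607}{296387}$ ($T = \frac{51607}{-296387} = 51607 \left(- \frac{1}{296387}\right) = - \frac{51607}{296387} \approx -0.17412$)
$\sqrt{T + \frac{g{\left(-41 \right)}}{\left(-84\right) \left(-1325\right)}} = \sqrt{- \frac{51607}{296387} + \frac{762 - -31119 - 3 \left(-41\right)^{2}}{\left(-84\right) \left(-1325\right)}} = \sqrt{- \frac{51607}{296387} + \frac{762 + 31119 - 5043}{111300}} = \sqrt{- \frac{51607}{296387} + \left(762 + 31119 - 5043\right) \frac{1}{111300}} = \sqrt{- \frac{51607}{296387} + 26838 \cdot \frac{1}{111300}} = \sqrt{- \frac{51607}{296387} + \frac{639}{2650}} = \sqrt{\frac{52632743}{785425550}} = \frac{\sqrt{1653564044751346}}{157085110}$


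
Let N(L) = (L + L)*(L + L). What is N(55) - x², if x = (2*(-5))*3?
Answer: 11200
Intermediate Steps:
N(L) = 4*L² (N(L) = (2*L)*(2*L) = 4*L²)
x = -30 (x = -10*3 = -30)
N(55) - x² = 4*55² - 1*(-30)² = 4*3025 - 1*900 = 12100 - 900 = 11200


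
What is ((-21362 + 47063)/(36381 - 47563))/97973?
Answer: -25701/1095534086 ≈ -2.3460e-5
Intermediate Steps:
((-21362 + 47063)/(36381 - 47563))/97973 = (25701/(-11182))*(1/97973) = (25701*(-1/11182))*(1/97973) = -25701/11182*1/97973 = -25701/1095534086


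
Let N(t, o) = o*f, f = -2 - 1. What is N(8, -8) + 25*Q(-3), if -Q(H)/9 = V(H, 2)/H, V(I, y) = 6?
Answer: 474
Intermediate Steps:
f = -3
N(t, o) = -3*o (N(t, o) = o*(-3) = -3*o)
Q(H) = -54/H
N(8, -8) + 25*Q(-3) = -3*(-8) + 25*(-54/(-3)) = 24 + 25*(-54*(-⅓)) = 24 + 25*18 = 24 + 450 = 474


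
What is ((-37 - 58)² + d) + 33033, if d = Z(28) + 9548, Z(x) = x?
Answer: 51634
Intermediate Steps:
d = 9576 (d = 28 + 9548 = 9576)
((-37 - 58)² + d) + 33033 = ((-37 - 58)² + 9576) + 33033 = ((-95)² + 9576) + 33033 = (9025 + 9576) + 33033 = 18601 + 33033 = 51634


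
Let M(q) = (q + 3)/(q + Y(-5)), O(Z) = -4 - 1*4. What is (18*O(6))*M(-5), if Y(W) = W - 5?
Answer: -96/5 ≈ -19.200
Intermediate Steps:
Y(W) = -5 + W
O(Z) = -8 (O(Z) = -4 - 4 = -8)
M(q) = (3 + q)/(-10 + q) (M(q) = (q + 3)/(q + (-5 - 5)) = (3 + q)/(q - 10) = (3 + q)/(-10 + q))
(18*O(6))*M(-5) = (18*(-8))*((3 - 5)/(-10 - 5)) = -144*(-2)/(-15) = -(-48)*(-2)/5 = -144*2/15 = -96/5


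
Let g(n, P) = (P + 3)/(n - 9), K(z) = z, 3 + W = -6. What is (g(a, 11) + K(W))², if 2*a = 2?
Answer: 1849/16 ≈ 115.56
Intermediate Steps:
W = -9 (W = -3 - 6 = -9)
a = 1 (a = (½)*2 = 1)
g(n, P) = (3 + P)/(-9 + n)
(g(a, 11) + K(W))² = ((3 + 11)/(-9 + 1) - 9)² = (14/(-8) - 9)² = (-⅛*14 - 9)² = (-7/4 - 9)² = (-43/4)² = 1849/16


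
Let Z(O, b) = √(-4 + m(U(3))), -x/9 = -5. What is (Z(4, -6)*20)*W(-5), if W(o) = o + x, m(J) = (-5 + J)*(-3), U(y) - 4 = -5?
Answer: 800*√14 ≈ 2993.3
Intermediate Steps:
x = 45 (x = -9*(-5) = 45)
U(y) = -1 (U(y) = 4 - 5 = -1)
m(J) = 15 - 3*J
Z(O, b) = √14 (Z(O, b) = √(-4 + (15 - 3*(-1))) = √(-4 + (15 + 3)) = √(-4 + 18) = √14)
W(o) = 45 + o (W(o) = o + 45 = 45 + o)
(Z(4, -6)*20)*W(-5) = (√14*20)*(45 - 5) = (20*√14)*40 = 800*√14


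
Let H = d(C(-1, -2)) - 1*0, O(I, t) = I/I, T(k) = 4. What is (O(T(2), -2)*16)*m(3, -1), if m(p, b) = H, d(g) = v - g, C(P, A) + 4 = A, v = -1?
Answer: 80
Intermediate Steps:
C(P, A) = -4 + A
O(I, t) = 1
d(g) = -1 - g
H = 5 (H = (-1 - (-4 - 2)) - 1*0 = (-1 - 1*(-6)) + 0 = (-1 + 6) + 0 = 5 + 0 = 5)
m(p, b) = 5
(O(T(2), -2)*16)*m(3, -1) = (1*16)*5 = 16*5 = 80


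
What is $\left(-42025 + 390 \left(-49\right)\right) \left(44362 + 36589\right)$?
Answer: $-4948939385$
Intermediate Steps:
$\left(-42025 + 390 \left(-49\right)\right) \left(44362 + 36589\right) = \left(-42025 - 19110\right) 80951 = \left(-61135\right) 80951 = -4948939385$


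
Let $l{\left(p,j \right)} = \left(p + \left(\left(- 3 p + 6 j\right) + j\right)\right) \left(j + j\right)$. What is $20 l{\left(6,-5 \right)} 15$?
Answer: $141000$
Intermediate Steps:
$l{\left(p,j \right)} = 2 j \left(- 2 p + 7 j\right)$ ($l{\left(p,j \right)} = \left(p + \left(- 3 p + 7 j\right)\right) 2 j = \left(- 2 p + 7 j\right) 2 j = 2 j \left(- 2 p + 7 j\right)$)
$20 l{\left(6,-5 \right)} 15 = 20 \cdot 2 \left(-5\right) \left(\left(-2\right) 6 + 7 \left(-5\right)\right) 15 = 20 \cdot 2 \left(-5\right) \left(-12 - 35\right) 15 = 20 \cdot 2 \left(-5\right) \left(-47\right) 15 = 20 \cdot 470 \cdot 15 = 9400 \cdot 15 = 141000$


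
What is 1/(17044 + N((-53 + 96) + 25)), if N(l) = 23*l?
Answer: 1/18608 ≈ 5.3740e-5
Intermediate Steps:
1/(17044 + N((-53 + 96) + 25)) = 1/(17044 + 23*((-53 + 96) + 25)) = 1/(17044 + 23*(43 + 25)) = 1/(17044 + 23*68) = 1/(17044 + 1564) = 1/18608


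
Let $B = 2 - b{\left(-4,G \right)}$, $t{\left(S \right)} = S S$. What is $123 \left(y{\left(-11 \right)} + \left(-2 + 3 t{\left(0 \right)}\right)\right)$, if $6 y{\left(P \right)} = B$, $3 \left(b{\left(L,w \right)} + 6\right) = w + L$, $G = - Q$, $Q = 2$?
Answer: $-41$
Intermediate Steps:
$G = -2$ ($G = \left(-1\right) 2 = -2$)
$t{\left(S \right)} = S^{2}$
$b{\left(L,w \right)} = -6 + \frac{L}{3} + \frac{w}{3}$ ($b{\left(L,w \right)} = -6 + \frac{w + L}{3} = -6 + \frac{L + w}{3} = -6 + \left(\frac{L}{3} + \frac{w}{3}\right) = -6 + \frac{L}{3} + \frac{w}{3}$)
$B = 10$ ($B = 2 - \left(-6 + \frac{1}{3} \left(-4\right) + \frac{1}{3} \left(-2\right)\right) = 2 - \left(-6 - \frac{4}{3} - \frac{2}{3}\right) = 2 - -8 = 2 + 8 = 10$)
$y{\left(P \right)} = \frac{5}{3}$ ($y{\left(P \right)} = \frac{1}{6} \cdot 10 = \frac{5}{3}$)
$123 \left(y{\left(-11 \right)} + \left(-2 + 3 t{\left(0 \right)}\right)\right) = 123 \left(\frac{5}{3} - \left(2 - 3 \cdot 0^{2}\right)\right) = 123 \left(\frac{5}{3} + \left(-2 + 3 \cdot 0\right)\right) = 123 \left(\frac{5}{3} + \left(-2 + 0\right)\right) = 123 \left(\frac{5}{3} - 2\right) = 123 \left(- \frac{1}{3}\right) = -41$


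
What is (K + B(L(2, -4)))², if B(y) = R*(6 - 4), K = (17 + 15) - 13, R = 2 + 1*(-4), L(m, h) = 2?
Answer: 225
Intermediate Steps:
R = -2 (R = 2 - 4 = -2)
K = 19 (K = 32 - 13 = 19)
B(y) = -4 (B(y) = -2*(6 - 4) = -2*2 = -4)
(K + B(L(2, -4)))² = (19 - 4)² = 15² = 225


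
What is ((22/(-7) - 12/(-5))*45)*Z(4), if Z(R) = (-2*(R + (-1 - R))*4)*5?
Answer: -9360/7 ≈ -1337.1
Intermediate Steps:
Z(R) = 40 (Z(R) = (-2*(-1)*4)*5 = (2*4)*5 = 8*5 = 40)
((22/(-7) - 12/(-5))*45)*Z(4) = ((22/(-7) - 12/(-5))*45)*40 = ((22*(-⅐) - 12*(-⅕))*45)*40 = ((-22/7 + 12/5)*45)*40 = -26/35*45*40 = -234/7*40 = -9360/7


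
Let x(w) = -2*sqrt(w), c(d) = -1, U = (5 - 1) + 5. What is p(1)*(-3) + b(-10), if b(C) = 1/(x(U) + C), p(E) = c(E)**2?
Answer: -49/16 ≈ -3.0625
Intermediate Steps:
U = 9 (U = 4 + 5 = 9)
p(E) = 1 (p(E) = (-1)**2 = 1)
b(C) = 1/(-6 + C) (b(C) = 1/(-2*sqrt(9) + C) = 1/(-2*3 + C) = 1/(-6 + C))
p(1)*(-3) + b(-10) = 1*(-3) + 1/(-6 - 10) = -3 + 1/(-16) = -3 - 1/16 = -49/16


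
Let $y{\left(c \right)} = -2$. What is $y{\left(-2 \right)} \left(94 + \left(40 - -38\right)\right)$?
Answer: $-344$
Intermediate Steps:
$y{\left(-2 \right)} \left(94 + \left(40 - -38\right)\right) = - 2 \left(94 + \left(40 - -38\right)\right) = - 2 \left(94 + \left(40 + 38\right)\right) = - 2 \left(94 + 78\right) = \left(-2\right) 172 = -344$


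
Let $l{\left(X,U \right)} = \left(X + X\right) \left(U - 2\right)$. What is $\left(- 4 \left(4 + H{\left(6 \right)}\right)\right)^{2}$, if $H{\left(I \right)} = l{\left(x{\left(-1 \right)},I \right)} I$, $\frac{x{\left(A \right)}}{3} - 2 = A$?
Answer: $350464$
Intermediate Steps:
$x{\left(A \right)} = 6 + 3 A$
$l{\left(X,U \right)} = 2 X \left(-2 + U\right)$
$H{\left(I \right)} = I \left(-12 + 6 I\right)$ ($H{\left(I \right)} = 2 \left(6 + 3 \left(-1\right)\right) \left(-2 + I\right) I = 2 \left(6 - 3\right) \left(-2 + I\right) I = 2 \cdot 3 \left(-2 + I\right) I = \left(-12 + 6 I\right) I = I \left(-12 + 6 I\right)$)
$\left(- 4 \left(4 + H{\left(6 \right)}\right)\right)^{2} = \left(- 4 \left(4 + 6 \cdot 6 \left(-2 + 6\right)\right)\right)^{2} = \left(- 4 \left(4 + 6 \cdot 6 \cdot 4\right)\right)^{2} = \left(- 4 \left(4 + 144\right)\right)^{2} = \left(\left(-4\right) 148\right)^{2} = \left(-592\right)^{2} = 350464$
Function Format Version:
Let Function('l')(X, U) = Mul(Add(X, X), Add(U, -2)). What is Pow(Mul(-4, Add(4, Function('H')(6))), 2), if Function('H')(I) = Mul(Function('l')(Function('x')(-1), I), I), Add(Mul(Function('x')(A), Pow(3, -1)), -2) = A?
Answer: 350464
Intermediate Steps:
Function('x')(A) = Add(6, Mul(3, A))
Function('l')(X, U) = Mul(2, X, Add(-2, U)) (Function('l')(X, U) = Mul(Mul(2, X), Add(-2, U)) = Mul(2, X, Add(-2, U)))
Function('H')(I) = Mul(I, Add(-12, Mul(6, I))) (Function('H')(I) = Mul(Mul(2, Add(6, Mul(3, -1)), Add(-2, I)), I) = Mul(Mul(2, Add(6, -3), Add(-2, I)), I) = Mul(Mul(2, 3, Add(-2, I)), I) = Mul(Add(-12, Mul(6, I)), I) = Mul(I, Add(-12, Mul(6, I))))
Pow(Mul(-4, Add(4, Function('H')(6))), 2) = Pow(Mul(-4, Add(4, Mul(6, 6, Add(-2, 6)))), 2) = Pow(Mul(-4, Add(4, Mul(6, 6, 4))), 2) = Pow(Mul(-4, Add(4, 144)), 2) = Pow(Mul(-4, 148), 2) = Pow(-592, 2) = 350464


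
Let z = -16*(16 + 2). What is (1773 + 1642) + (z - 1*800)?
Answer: 2327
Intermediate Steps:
z = -288 (z = -16*18 = -288)
(1773 + 1642) + (z - 1*800) = (1773 + 1642) + (-288 - 1*800) = 3415 + (-288 - 800) = 3415 - 1088 = 2327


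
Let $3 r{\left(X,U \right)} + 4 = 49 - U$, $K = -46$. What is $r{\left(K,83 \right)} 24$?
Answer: $-304$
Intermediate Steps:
$r{\left(X,U \right)} = 15 - \frac{U}{3}$ ($r{\left(X,U \right)} = - \frac{4}{3} + \frac{49 - U}{3} = - \frac{4}{3} - \left(- \frac{49}{3} + \frac{U}{3}\right) = 15 - \frac{U}{3}$)
$r{\left(K,83 \right)} 24 = \left(15 - \frac{83}{3}\right) 24 = \left(- \frac{38}{3}\right) 24 = -304$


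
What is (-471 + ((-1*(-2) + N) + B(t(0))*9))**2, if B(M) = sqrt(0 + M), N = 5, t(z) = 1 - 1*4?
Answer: 215053 - 8352*I*sqrt(3) ≈ 2.1505e+5 - 14466.0*I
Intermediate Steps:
t(z) = -3 (t(z) = 1 - 4 = -3)
B(M) = sqrt(M)
(-471 + ((-1*(-2) + N) + B(t(0))*9))**2 = (-471 + ((-1*(-2) + 5) + sqrt(-3)*9))**2 = (-471 + ((2 + 5) + (I*sqrt(3))*9))**2 = (-471 + (7 + 9*I*sqrt(3)))**2 = (-464 + 9*I*sqrt(3))**2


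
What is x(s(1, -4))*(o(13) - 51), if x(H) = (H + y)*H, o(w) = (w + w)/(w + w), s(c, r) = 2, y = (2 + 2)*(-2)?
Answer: 600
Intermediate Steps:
y = -8 (y = 4*(-2) = -8)
o(w) = 1 (o(w) = (2*w)/((2*w)) = (2*w)*(1/(2*w)) = 1)
x(H) = H*(-8 + H) (x(H) = (H - 8)*H = (-8 + H)*H = H*(-8 + H))
x(s(1, -4))*(o(13) - 51) = (2*(-8 + 2))*(1 - 51) = (2*(-6))*(-50) = -12*(-50) = 600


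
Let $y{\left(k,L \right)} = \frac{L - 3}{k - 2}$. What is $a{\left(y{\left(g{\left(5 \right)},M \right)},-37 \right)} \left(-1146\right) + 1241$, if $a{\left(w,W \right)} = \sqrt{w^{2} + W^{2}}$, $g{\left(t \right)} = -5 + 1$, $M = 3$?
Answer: $-41161$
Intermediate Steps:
$g{\left(t \right)} = -4$
$y{\left(k,L \right)} = \frac{-3 + L}{-2 + k}$
$a{\left(w,W \right)} = \sqrt{W^{2} + w^{2}}$
$a{\left(y{\left(g{\left(5 \right)},M \right)},-37 \right)} \left(-1146\right) + 1241 = \sqrt{\left(-37\right)^{2} + \left(\frac{-3 + 3}{-2 - 4}\right)^{2}} \left(-1146\right) + 1241 = \sqrt{1369 + \left(\frac{1}{-6} \cdot 0\right)^{2}} \left(-1146\right) + 1241 = \sqrt{1369 + \left(\left(- \frac{1}{6}\right) 0\right)^{2}} \left(-1146\right) + 1241 = \sqrt{1369 + 0^{2}} \left(-1146\right) + 1241 = \sqrt{1369 + 0} \left(-1146\right) + 1241 = \sqrt{1369} \left(-1146\right) + 1241 = 37 \left(-1146\right) + 1241 = -42402 + 1241 = -41161$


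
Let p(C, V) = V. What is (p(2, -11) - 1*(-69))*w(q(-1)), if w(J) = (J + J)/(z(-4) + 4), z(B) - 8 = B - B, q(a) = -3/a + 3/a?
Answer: 0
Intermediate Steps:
q(a) = 0
z(B) = 8 (z(B) = 8 + (B - B) = 8 + 0 = 8)
w(J) = J/6 (w(J) = (J + J)/(8 + 4) = (2*J)/12 = (2*J)*(1/12) = J/6)
(p(2, -11) - 1*(-69))*w(q(-1)) = (-11 - 1*(-69))*((1/6)*0) = (-11 + 69)*0 = 58*0 = 0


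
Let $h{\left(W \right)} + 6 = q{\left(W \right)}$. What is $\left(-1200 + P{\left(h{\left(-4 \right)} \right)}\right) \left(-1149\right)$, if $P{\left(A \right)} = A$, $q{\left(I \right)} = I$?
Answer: $1390290$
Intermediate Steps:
$h{\left(W \right)} = -6 + W$
$\left(-1200 + P{\left(h{\left(-4 \right)} \right)}\right) \left(-1149\right) = \left(-1200 - 10\right) \left(-1149\right) = \left(-1210\right) \left(-1149\right) = 1390290$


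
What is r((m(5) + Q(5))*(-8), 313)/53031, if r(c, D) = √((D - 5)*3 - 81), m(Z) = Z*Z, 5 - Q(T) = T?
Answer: √843/53031 ≈ 0.00054750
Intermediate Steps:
Q(T) = 5 - T
m(Z) = Z²
r(c, D) = √(-96 + 3*D) (r(c, D) = √((-5 + D)*3 - 81) = √((-15 + 3*D) - 81) = √(-96 + 3*D))
r((m(5) + Q(5))*(-8), 313)/53031 = √(-96 + 3*313)/53031 = √(-96 + 939)*(1/53031) = √843*(1/53031) = √843/53031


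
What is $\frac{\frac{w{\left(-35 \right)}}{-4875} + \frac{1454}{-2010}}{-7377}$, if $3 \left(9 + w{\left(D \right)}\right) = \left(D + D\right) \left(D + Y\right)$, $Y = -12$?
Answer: $\frac{71342}{556041375} \approx 0.0001283$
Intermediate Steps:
$w{\left(D \right)} = -9 + \frac{2 D \left(-12 + D\right)}{3}$ ($w{\left(D \right)} = -9 + \frac{\left(D + D\right) \left(D - 12\right)}{3} = -9 + \frac{2 D \left(-12 + D\right)}{3}$)
$\frac{\frac{w{\left(-35 \right)}}{-4875} + \frac{1454}{-2010}}{-7377} = \frac{\frac{-9 - -280 + \frac{2 \left(-35\right)^{2}}{3}}{-4875} + \frac{1454}{-2010}}{-7377} = \left(\left(-9 + 280 + \frac{2}{3} \cdot 1225\right) \left(- \frac{1}{4875}\right) + 1454 \left(- \frac{1}{2010}\right)\right) \left(- \frac{1}{7377}\right) = \left(\left(-9 + 280 + \frac{2450}{3}\right) \left(- \frac{1}{4875}\right) - \frac{727}{1005}\right) \left(- \frac{1}{7377}\right) = \left(\frac{3263}{3} \left(- \frac{1}{4875}\right) - \frac{727}{1005}\right) \left(- \frac{1}{7377}\right) = \left(- \frac{251}{1125} - \frac{727}{1005}\right) \left(- \frac{1}{7377}\right) = \left(- \frac{71342}{75375}\right) \left(- \frac{1}{7377}\right) = \frac{71342}{556041375}$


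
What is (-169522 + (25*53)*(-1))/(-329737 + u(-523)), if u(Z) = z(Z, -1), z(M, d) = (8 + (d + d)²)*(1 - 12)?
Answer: 170847/329869 ≈ 0.51792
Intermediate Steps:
z(M, d) = -88 - 44*d² (z(M, d) = (8 + (2*d)²)*(-11) = (8 + 4*d²)*(-11) = -88 - 44*d²)
u(Z) = -132 (u(Z) = -88 - 44*(-1)² = -88 - 44*1 = -88 - 44 = -132)
(-169522 + (25*53)*(-1))/(-329737 + u(-523)) = (-169522 + (25*53)*(-1))/(-329737 - 132) = (-169522 + 1325*(-1))/(-329869) = (-169522 - 1325)*(-1/329869) = -170847*(-1/329869) = 170847/329869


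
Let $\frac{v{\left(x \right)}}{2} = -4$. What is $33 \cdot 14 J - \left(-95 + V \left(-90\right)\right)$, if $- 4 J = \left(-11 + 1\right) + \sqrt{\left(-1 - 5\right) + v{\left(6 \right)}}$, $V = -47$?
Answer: $-2980 - \frac{231 i \sqrt{14}}{2} \approx -2980.0 - 432.16 i$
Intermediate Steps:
$v{\left(x \right)} = -8$ ($v{\left(x \right)} = 2 \left(-4\right) = -8$)
$J = \frac{5}{2} - \frac{i \sqrt{14}}{4}$ ($J = - \frac{\left(-11 + 1\right) + \sqrt{\left(-1 - 5\right) - 8}}{4} = - \frac{-10 + \sqrt{\left(-1 - 5\right) - 8}}{4} = - \frac{-10 + \sqrt{-6 - 8}}{4} = - \frac{-10 + \sqrt{-14}}{4} = - \frac{-10 + i \sqrt{14}}{4} = \frac{5}{2} - \frac{i \sqrt{14}}{4} \approx 2.5 - 0.93541 i$)
$33 \cdot 14 J - \left(-95 + V \left(-90\right)\right) = 33 \cdot 14 \left(\frac{5}{2} - \frac{i \sqrt{14}}{4}\right) - \left(-95 - -4230\right) = 462 \left(\frac{5}{2} - \frac{i \sqrt{14}}{4}\right) - \left(-95 + 4230\right) = \left(1155 - \frac{231 i \sqrt{14}}{2}\right) - 4135 = -2980 - \frac{231 i \sqrt{14}}{2}$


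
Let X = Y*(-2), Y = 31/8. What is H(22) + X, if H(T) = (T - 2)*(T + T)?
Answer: 3489/4 ≈ 872.25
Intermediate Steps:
Y = 31/8 (Y = 31*(1/8) = 31/8 ≈ 3.8750)
H(T) = 2*T*(-2 + T) (H(T) = (-2 + T)*(2*T) = 2*T*(-2 + T))
X = -31/4 (X = (31/8)*(-2) = -31/4 ≈ -7.7500)
H(22) + X = 2*22*(-2 + 22) - 31/4 = 2*22*20 - 31/4 = 880 - 31/4 = 3489/4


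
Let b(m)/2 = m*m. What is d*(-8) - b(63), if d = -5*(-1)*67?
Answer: -10618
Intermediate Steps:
d = 335 (d = 5*67 = 335)
b(m) = 2*m² (b(m) = 2*(m*m) = 2*m²)
d*(-8) - b(63) = 335*(-8) - 2*63² = -2680 - 2*3969 = -2680 - 1*7938 = -2680 - 7938 = -10618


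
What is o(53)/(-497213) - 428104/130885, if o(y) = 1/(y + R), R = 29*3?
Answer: -5960048502433/1822176258140 ≈ -3.2708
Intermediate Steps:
R = 87
o(y) = 1/(87 + y) (o(y) = 1/(y + 87) = 1/(87 + y))
o(53)/(-497213) - 428104/130885 = 1/((87 + 53)*(-497213)) - 428104/130885 = -1/497213/140 - 428104*1/130885 = (1/140)*(-1/497213) - 428104/130885 = -1/69609820 - 428104/130885 = -5960048502433/1822176258140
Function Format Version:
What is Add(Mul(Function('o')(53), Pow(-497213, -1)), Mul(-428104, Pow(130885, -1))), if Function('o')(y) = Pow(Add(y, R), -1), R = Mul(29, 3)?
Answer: Rational(-5960048502433, 1822176258140) ≈ -3.2708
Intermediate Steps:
R = 87
Function('o')(y) = Pow(Add(87, y), -1) (Function('o')(y) = Pow(Add(y, 87), -1) = Pow(Add(87, y), -1))
Add(Mul(Function('o')(53), Pow(-497213, -1)), Mul(-428104, Pow(130885, -1))) = Add(Mul(Pow(Add(87, 53), -1), Pow(-497213, -1)), Mul(-428104, Pow(130885, -1))) = Add(Mul(Pow(140, -1), Rational(-1, 497213)), Mul(-428104, Rational(1, 130885))) = Add(Mul(Rational(1, 140), Rational(-1, 497213)), Rational(-428104, 130885)) = Add(Rational(-1, 69609820), Rational(-428104, 130885)) = Rational(-5960048502433, 1822176258140)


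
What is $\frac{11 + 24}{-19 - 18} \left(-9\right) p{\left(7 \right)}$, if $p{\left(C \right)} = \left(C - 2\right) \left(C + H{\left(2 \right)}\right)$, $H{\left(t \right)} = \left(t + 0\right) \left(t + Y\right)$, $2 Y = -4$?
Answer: $\frac{11025}{37} \approx 297.97$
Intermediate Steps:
$Y = -2$ ($Y = \frac{1}{2} \left(-4\right) = -2$)
$H{\left(t \right)} = t \left(-2 + t\right)$ ($H{\left(t \right)} = \left(t + 0\right) \left(t - 2\right) = t \left(-2 + t\right)$)
$p{\left(C \right)} = C \left(-2 + C\right)$ ($p{\left(C \right)} = \left(C - 2\right) \left(C + 2 \left(-2 + 2\right)\right) = \left(-2 + C\right) \left(C + 2 \cdot 0\right) = \left(-2 + C\right) \left(C + 0\right) = \left(-2 + C\right) C = C \left(-2 + C\right)$)
$\frac{11 + 24}{-19 - 18} \left(-9\right) p{\left(7 \right)} = \frac{11 + 24}{-19 - 18} \left(-9\right) 7 \left(-2 + 7\right) = \frac{35}{-37} \left(-9\right) 7 \cdot 5 = 35 \left(- \frac{1}{37}\right) \left(-9\right) 35 = \left(- \frac{35}{37}\right) \left(-9\right) 35 = \frac{315}{37} \cdot 35 = \frac{11025}{37}$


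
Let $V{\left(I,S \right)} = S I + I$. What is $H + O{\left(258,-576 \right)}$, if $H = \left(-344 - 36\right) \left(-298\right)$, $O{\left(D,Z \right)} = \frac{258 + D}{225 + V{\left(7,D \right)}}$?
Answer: $\frac{115391818}{1019} \approx 1.1324 \cdot 10^{5}$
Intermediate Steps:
$V{\left(I,S \right)} = I + I S$ ($V{\left(I,S \right)} = I S + I = I + I S$)
$O{\left(D,Z \right)} = \frac{258 + D}{232 + 7 D}$ ($O{\left(D,Z \right)} = \frac{258 + D}{225 + 7 \left(1 + D\right)} = \frac{258 + D}{225 + \left(7 + 7 D\right)} = \frac{258 + D}{232 + 7 D}$)
$H = 113240$ ($H = \left(-380\right) \left(-298\right) = 113240$)
$H + O{\left(258,-576 \right)} = 113240 + \frac{258 + 258}{232 + 7 \cdot 258} = 113240 + \frac{1}{232 + 1806} \cdot 516 = 113240 + \frac{1}{2038} \cdot 516 = 113240 + \frac{258}{1019} = \frac{115391818}{1019}$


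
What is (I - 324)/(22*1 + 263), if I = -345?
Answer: -223/95 ≈ -2.3474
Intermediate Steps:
(I - 324)/(22*1 + 263) = (-345 - 324)/(22*1 + 263) = -669/(22 + 263) = -669/285 = -669*1/285 = -223/95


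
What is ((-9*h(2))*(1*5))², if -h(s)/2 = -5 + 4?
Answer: 8100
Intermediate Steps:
h(s) = 2 (h(s) = -2*(-5 + 4) = -2*(-1) = 2)
((-9*h(2))*(1*5))² = ((-9*2)*(1*5))² = (-18*5)² = (-90)² = 8100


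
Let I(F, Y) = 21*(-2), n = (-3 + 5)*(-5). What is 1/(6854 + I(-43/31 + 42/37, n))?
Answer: 1/6812 ≈ 0.00014680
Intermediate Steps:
n = -10 (n = 2*(-5) = -10)
I(F, Y) = -42
1/(6854 + I(-43/31 + 42/37, n)) = 1/(6854 - 42) = 1/6812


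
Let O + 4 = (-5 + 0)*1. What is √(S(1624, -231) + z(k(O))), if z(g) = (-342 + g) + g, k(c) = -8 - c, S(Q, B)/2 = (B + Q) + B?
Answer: 8*√31 ≈ 44.542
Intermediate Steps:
S(Q, B) = 2*Q + 4*B (S(Q, B) = 2*((B + Q) + B) = 2*(Q + 2*B) = 2*Q + 4*B)
O = -9 (O = -4 + (-5 + 0)*1 = -4 - 5*1 = -4 - 5 = -9)
z(g) = -342 + 2*g
√(S(1624, -231) + z(k(O))) = √((2*1624 + 4*(-231)) + (-342 + 2*(-8 - 1*(-9)))) = √((3248 - 924) + (-342 + 2*(-8 + 9))) = √(2324 + (-342 + 2*1)) = √(2324 + (-342 + 2)) = √(2324 - 340) = √1984 = 8*√31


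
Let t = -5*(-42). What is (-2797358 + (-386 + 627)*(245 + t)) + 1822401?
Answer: -865302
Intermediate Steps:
t = 210
(-2797358 + (-386 + 627)*(245 + t)) + 1822401 = (-2797358 + (-386 + 627)*(245 + 210)) + 1822401 = (-2797358 + 241*455) + 1822401 = (-2797358 + 109655) + 1822401 = -2687703 + 1822401 = -865302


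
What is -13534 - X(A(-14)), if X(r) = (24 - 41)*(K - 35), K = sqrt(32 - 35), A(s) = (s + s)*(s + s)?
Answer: -14129 + 17*I*sqrt(3) ≈ -14129.0 + 29.445*I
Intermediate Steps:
A(s) = 4*s**2 (A(s) = (2*s)*(2*s) = 4*s**2)
K = I*sqrt(3) (K = sqrt(-3) = I*sqrt(3) ≈ 1.732*I)
X(r) = 595 - 17*I*sqrt(3) (X(r) = (24 - 41)*(I*sqrt(3) - 35) = -17*(-35 + I*sqrt(3)) = 595 - 17*I*sqrt(3))
-13534 - X(A(-14)) = -13534 - (595 - 17*I*sqrt(3)) = -13534 + (-595 + 17*I*sqrt(3)) = -14129 + 17*I*sqrt(3)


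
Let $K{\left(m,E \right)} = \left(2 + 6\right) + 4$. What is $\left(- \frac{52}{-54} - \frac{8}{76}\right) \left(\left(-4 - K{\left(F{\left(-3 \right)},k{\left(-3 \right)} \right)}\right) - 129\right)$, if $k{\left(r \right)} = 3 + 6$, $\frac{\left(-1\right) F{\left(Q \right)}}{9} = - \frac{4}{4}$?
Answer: $- \frac{63800}{513} \approx -124.37$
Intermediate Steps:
$F{\left(Q \right)} = 9$ ($F{\left(Q \right)} = - 9 \left(- \frac{4}{4}\right) = - 9 \left(\left(-4\right) \frac{1}{4}\right) = \left(-9\right) \left(-1\right) = 9$)
$k{\left(r \right)} = 9$
$K{\left(m,E \right)} = 12$ ($K{\left(m,E \right)} = 8 + 4 = 12$)
$\left(- \frac{52}{-54} - \frac{8}{76}\right) \left(\left(-4 - K{\left(F{\left(-3 \right)},k{\left(-3 \right)} \right)}\right) - 129\right) = \left(- \frac{52}{-54} - \frac{8}{76}\right) \left(\left(-4 - 12\right) - 129\right) = \left(\left(-52\right) \left(- \frac{1}{54}\right) - \frac{2}{19}\right) \left(\left(-4 - 12\right) - 129\right) = \left(\frac{26}{27} - \frac{2}{19}\right) \left(-16 - 129\right) = \frac{440}{513} \left(-145\right) = - \frac{63800}{513}$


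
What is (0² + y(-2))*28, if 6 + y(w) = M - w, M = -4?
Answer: -224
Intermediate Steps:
y(w) = -10 - w (y(w) = -6 + (-4 - w) = -10 - w)
(0² + y(-2))*28 = (0² + (-10 - 1*(-2)))*28 = (0 + (-10 + 2))*28 = (0 - 8)*28 = -8*28 = -224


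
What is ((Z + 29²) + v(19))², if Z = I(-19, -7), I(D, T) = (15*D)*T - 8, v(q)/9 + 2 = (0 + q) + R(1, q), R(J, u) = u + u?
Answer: 11042329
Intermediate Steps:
R(J, u) = 2*u
v(q) = -18 + 27*q (v(q) = -18 + 9*((0 + q) + 2*q) = -18 + 9*(q + 2*q) = -18 + 9*(3*q) = -18 + 27*q)
I(D, T) = -8 + 15*D*T (I(D, T) = 15*D*T - 8 = -8 + 15*D*T)
Z = 1987 (Z = -8 + 15*(-19)*(-7) = -8 + 1995 = 1987)
((Z + 29²) + v(19))² = ((1987 + 29²) + (-18 + 27*19))² = ((1987 + 841) + (-18 + 513))² = (2828 + 495)² = 3323² = 11042329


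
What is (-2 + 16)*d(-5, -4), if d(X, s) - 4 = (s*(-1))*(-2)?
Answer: -56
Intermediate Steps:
d(X, s) = 4 + 2*s (d(X, s) = 4 + (s*(-1))*(-2) = 4 - s*(-2) = 4 + 2*s)
(-2 + 16)*d(-5, -4) = (-2 + 16)*(4 + 2*(-4)) = 14*(4 - 8) = 14*(-4) = -56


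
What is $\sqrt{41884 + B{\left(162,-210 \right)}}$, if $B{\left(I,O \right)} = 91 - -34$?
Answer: $\sqrt{42009} \approx 204.96$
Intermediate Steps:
$B{\left(I,O \right)} = 125$ ($B{\left(I,O \right)} = 91 + 34 = 125$)
$\sqrt{41884 + B{\left(162,-210 \right)}} = \sqrt{41884 + 125} = \sqrt{42009}$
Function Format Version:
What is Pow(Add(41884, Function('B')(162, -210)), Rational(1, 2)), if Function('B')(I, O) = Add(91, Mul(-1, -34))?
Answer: Pow(42009, Rational(1, 2)) ≈ 204.96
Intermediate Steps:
Function('B')(I, O) = 125 (Function('B')(I, O) = Add(91, 34) = 125)
Pow(Add(41884, Function('B')(162, -210)), Rational(1, 2)) = Pow(Add(41884, 125), Rational(1, 2)) = Pow(42009, Rational(1, 2))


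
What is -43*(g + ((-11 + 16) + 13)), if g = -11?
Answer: -301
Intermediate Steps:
-43*(g + ((-11 + 16) + 13)) = -43*(-11 + ((-11 + 16) + 13)) = -43*(-11 + (5 + 13)) = -43*(-11 + 18) = -43*7 = -301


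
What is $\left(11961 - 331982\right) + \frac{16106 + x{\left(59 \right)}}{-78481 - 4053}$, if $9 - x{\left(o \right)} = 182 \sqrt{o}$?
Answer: $- \frac{26412629329}{82534} + \frac{91 \sqrt{59}}{41267} \approx -3.2002 \cdot 10^{5}$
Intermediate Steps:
$x{\left(o \right)} = 9 - 182 \sqrt{o}$
$\left(11961 - 331982\right) + \frac{16106 + x{\left(59 \right)}}{-78481 - 4053} = \left(11961 - 331982\right) + \frac{16106 + \left(9 - 182 \sqrt{59}\right)}{-78481 - 4053} = -320021 + \frac{16115 - 182 \sqrt{59}}{-82534} = -320021 + \left(16115 - 182 \sqrt{59}\right) \left(- \frac{1}{82534}\right) = -320021 - \left(\frac{16115}{82534} - \frac{91 \sqrt{59}}{41267}\right) = - \frac{26412629329}{82534} + \frac{91 \sqrt{59}}{41267}$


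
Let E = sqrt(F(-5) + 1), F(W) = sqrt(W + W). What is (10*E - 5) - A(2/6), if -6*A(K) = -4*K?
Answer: -47/9 + 10*sqrt(1 + I*sqrt(10)) ≈ 9.469 + 10.762*I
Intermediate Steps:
A(K) = 2*K/3 (A(K) = -(-2)*K/3 = 2*K/3)
F(W) = sqrt(2)*sqrt(W) (F(W) = sqrt(2*W) = sqrt(2)*sqrt(W))
E = sqrt(1 + I*sqrt(10)) (E = sqrt(sqrt(2)*sqrt(-5) + 1) = sqrt(sqrt(2)*(I*sqrt(5)) + 1) = sqrt(I*sqrt(10) + 1) = sqrt(1 + I*sqrt(10)) ≈ 1.4691 + 1.0762*I)
(10*E - 5) - A(2/6) = (10*sqrt(1 + I*sqrt(10)) - 5) - 2*2/6/3 = (-5 + 10*sqrt(1 + I*sqrt(10))) - 2*2*(1/6)/3 = (-5 + 10*sqrt(1 + I*sqrt(10))) - 2/(3*3) = (-5 + 10*sqrt(1 + I*sqrt(10))) - 1*2/9 = (-5 + 10*sqrt(1 + I*sqrt(10))) - 2/9 = -47/9 + 10*sqrt(1 + I*sqrt(10))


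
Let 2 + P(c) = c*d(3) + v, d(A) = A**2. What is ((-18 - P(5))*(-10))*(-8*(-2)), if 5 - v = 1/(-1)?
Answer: 10720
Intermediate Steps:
v = 6 (v = 5 - 1/(-1) = 5 - 1*(-1) = 5 + 1 = 6)
P(c) = 4 + 9*c (P(c) = -2 + (c*3**2 + 6) = -2 + (c*9 + 6) = -2 + (9*c + 6) = -2 + (6 + 9*c) = 4 + 9*c)
((-18 - P(5))*(-10))*(-8*(-2)) = ((-18 - (4 + 9*5))*(-10))*(-8*(-2)) = ((-18 - (4 + 45))*(-10))*16 = ((-18 - 1*49)*(-10))*16 = ((-18 - 49)*(-10))*16 = -67*(-10)*16 = 670*16 = 10720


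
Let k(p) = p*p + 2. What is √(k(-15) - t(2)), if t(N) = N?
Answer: 15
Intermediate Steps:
k(p) = 2 + p² (k(p) = p² + 2 = 2 + p²)
√(k(-15) - t(2)) = √((2 + (-15)²) - 1*2) = √((2 + 225) - 2) = √(227 - 2) = √225 = 15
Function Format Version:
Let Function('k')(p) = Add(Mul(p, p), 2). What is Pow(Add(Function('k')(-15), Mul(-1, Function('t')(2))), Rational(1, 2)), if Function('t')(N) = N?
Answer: 15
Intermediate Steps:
Function('k')(p) = Add(2, Pow(p, 2)) (Function('k')(p) = Add(Pow(p, 2), 2) = Add(2, Pow(p, 2)))
Pow(Add(Function('k')(-15), Mul(-1, Function('t')(2))), Rational(1, 2)) = Pow(Add(Add(2, Pow(-15, 2)), Mul(-1, 2)), Rational(1, 2)) = Pow(Add(Add(2, 225), -2), Rational(1, 2)) = Pow(Add(227, -2), Rational(1, 2)) = Pow(225, Rational(1, 2)) = 15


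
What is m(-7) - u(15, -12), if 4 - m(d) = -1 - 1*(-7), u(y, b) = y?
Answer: -17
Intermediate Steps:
m(d) = -2 (m(d) = 4 - (-1 - 1*(-7)) = 4 - (-1 + 7) = 4 - 1*6 = 4 - 6 = -2)
m(-7) - u(15, -12) = -2 - 1*15 = -2 - 15 = -17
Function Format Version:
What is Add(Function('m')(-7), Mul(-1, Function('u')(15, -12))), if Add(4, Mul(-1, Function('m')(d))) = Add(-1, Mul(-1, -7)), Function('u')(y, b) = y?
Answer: -17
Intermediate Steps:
Function('m')(d) = -2 (Function('m')(d) = Add(4, Mul(-1, Add(-1, Mul(-1, -7)))) = Add(4, Mul(-1, Add(-1, 7))) = Add(4, Mul(-1, 6)) = Add(4, -6) = -2)
Add(Function('m')(-7), Mul(-1, Function('u')(15, -12))) = Add(-2, Mul(-1, 15)) = Add(-2, -15) = -17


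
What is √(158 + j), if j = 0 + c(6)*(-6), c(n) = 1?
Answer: 2*√38 ≈ 12.329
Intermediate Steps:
j = -6 (j = 0 + 1*(-6) = 0 - 6 = -6)
√(158 + j) = √(158 - 6) = √152 = 2*√38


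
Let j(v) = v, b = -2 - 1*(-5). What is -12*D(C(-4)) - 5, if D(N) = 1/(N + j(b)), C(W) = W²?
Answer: -107/19 ≈ -5.6316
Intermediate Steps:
b = 3 (b = -2 + 5 = 3)
D(N) = 1/(3 + N) (D(N) = 1/(N + 3) = 1/(3 + N))
-12*D(C(-4)) - 5 = -12/(3 + (-4)²) - 5 = -12/(3 + 16) - 5 = -12/19 - 5 = -107/19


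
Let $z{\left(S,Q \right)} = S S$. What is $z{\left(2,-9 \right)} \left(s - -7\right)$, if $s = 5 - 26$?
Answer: $-56$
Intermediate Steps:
$z{\left(S,Q \right)} = S^{2}$
$s = -21$
$z{\left(2,-9 \right)} \left(s - -7\right) = 2^{2} \left(-21 - -7\right) = 4 \left(-21 + 7\right) = 4 \left(-14\right) = -56$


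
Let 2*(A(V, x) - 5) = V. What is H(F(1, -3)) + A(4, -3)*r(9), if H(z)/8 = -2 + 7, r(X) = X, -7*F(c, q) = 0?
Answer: 103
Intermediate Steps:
A(V, x) = 5 + V/2
F(c, q) = 0 (F(c, q) = -⅐*0 = 0)
H(z) = 40 (H(z) = 8*(-2 + 7) = 8*5 = 40)
H(F(1, -3)) + A(4, -3)*r(9) = 40 + (5 + (½)*4)*9 = 40 + (5 + 2)*9 = 40 + 7*9 = 40 + 63 = 103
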